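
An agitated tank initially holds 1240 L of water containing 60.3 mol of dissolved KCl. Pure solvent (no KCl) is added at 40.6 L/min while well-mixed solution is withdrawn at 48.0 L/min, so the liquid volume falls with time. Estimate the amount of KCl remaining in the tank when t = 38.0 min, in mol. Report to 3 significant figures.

11.4 mol

Let m(t) be the amount of KCl. Volume: V(t) = V₀ + (Q_in − Q_out) t = 1240 − 7.4000 t; V(38.0) = 958.80 L.
Species balance (pure solvent in): dm/dt = −Q_out · m/V(t).
dm/m = −Q_out dt/(V₀ − 7.4000 t); integrating gives ln(m/m₀) = −(Q_out/(Q_in−Q_out)) ln(V/V₀).
m = m₀ (V₀/V)^(Q_out/(Q_in−Q_out)) = 60.3 × (1240/958.80)^(-6.4865) = 11.372 mol.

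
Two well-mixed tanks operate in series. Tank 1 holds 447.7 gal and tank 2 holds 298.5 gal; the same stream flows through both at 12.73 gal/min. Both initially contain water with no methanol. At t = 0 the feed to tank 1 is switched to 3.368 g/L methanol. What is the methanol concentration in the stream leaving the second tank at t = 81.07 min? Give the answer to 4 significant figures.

2.572 g/L

Each tank obeys Vᵢ dCᵢ/dt = Q(Cᵢ₋₁ − Cᵢ), so τᵢ = Vᵢ/Q.
τ₁ = 447.7/12.73 = 35.1689 min; τ₂ = 298.5/12.73 = 23.4485 min.
Tank 1: C₁ = C_in(1 − e^(−t/τ₁)). Tank 2 (τ₁ ≠ τ₂): C₂ = C_in[1 − (τ₁ e^(−t/τ₁) − τ₂ e^(−t/τ₂))/(τ₁ − τ₂)].
At t = 81.07: e^(−t/τ₁) = 0.0997426, e^(−t/τ₂) = 0.0315129.
C₂ = 3.368·[1 − (35.1689·0.0997426 − 23.4485·0.0315129)/(11.7203)] = 3.368·0.763752 = 2.57232 g/L.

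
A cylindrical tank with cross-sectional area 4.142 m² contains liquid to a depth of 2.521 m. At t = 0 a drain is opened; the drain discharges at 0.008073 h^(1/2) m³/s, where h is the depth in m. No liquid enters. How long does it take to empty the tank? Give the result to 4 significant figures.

A dh/dt = −Q_out = −0.008073 √h.
This is separable: 2 d(√h)/dt = −0.008073/A, so √h = √h₀ − (0.008073/(2A)) t.
Tank is empty when √h = 0: t_empty = 2A√h₀/0.008073.
t_empty = 2·4.142·√2.521/0.008073 = 8.28400·1.58777/0.008073 = 1629.26 s.

1629 s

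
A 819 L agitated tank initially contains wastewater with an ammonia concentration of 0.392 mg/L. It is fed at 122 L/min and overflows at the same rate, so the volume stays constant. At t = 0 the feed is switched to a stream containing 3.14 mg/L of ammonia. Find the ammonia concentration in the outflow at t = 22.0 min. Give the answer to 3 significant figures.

Mass balance on the solute (V constant): V dC/dt = Q(C_in − C).
Rewrite as dC/dt + C/τ = C_in/τ, τ = V/Q = 6.7131 min.
Solution: C(t) = C_in + (C₀ − C_in) e^(−t/τ).
C(22.0) = 3.14 + (0.392 − 3.14)·e^(−22.0/6.7131) = 3.14 + (-2.7480)·0.037735 = 3.0363 mg/L.

3.04 mg/L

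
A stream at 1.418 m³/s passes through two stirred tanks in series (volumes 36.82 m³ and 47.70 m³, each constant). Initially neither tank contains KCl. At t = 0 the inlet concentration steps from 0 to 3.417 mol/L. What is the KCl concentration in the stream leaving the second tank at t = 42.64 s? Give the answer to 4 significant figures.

1.438 mol/L

Each tank obeys Vᵢ dCᵢ/dt = Q(Cᵢ₋₁ − Cᵢ), so τᵢ = Vᵢ/Q.
τ₁ = 36.82/1.418 = 25.9661 s; τ₂ = 47.70/1.418 = 33.6389 s.
Solving the cascade with C₁(0)=C₂(0)=0 gives C₂(t) = C_in[1 − (τ₁ e^(−t/τ₁) − τ₂ e^(−t/τ₂))/(τ₁ − τ₂)].
At t = 42.64: e^(−t/τ₁) = 0.193566, e^(−t/τ₂) = 0.281512.
C₂ = 3.417·[1 − (25.9661·0.193566 − 33.6389·0.281512)/(-7.67278)] = 3.417·0.420860 = 1.43808 mol/L.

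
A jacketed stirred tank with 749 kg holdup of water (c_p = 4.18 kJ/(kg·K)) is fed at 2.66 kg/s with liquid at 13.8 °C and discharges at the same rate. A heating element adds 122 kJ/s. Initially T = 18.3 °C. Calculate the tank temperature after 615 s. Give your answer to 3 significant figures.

M c_p dT/dt = ṁ c_p (T_in − T) + Q̇.
τ = M/ṁ = 281.58 s; T_ss = T_in + Q̇/(ṁ c_p) = 13.8 + 122/(2.66·4.18) = 24.772 °C.
Solution: T(t) = T_ss + (T₀ − T_ss) e^(−t/τ).
T(615) = 24.772 + (-6.4724)·e^(−615/281.58) = 24.772 + (-6.4724)·0.11258 = 24.044 °C.

24.0 °C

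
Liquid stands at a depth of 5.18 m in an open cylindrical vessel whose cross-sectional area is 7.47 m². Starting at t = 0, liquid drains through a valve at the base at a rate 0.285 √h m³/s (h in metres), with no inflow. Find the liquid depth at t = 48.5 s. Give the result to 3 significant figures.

A dh/dt = −Q_out = −0.285 √h.
This is separable: 2 d(√h)/dt = −0.285/A, so √h = √h₀ − (0.285/(2A)) t.
√h = √5.18 − 0.285·48.5/(2·7.47) = 2.2760 − 0.92520 = 1.3508.
h = 1.3508² = 1.8246 m.

1.82 m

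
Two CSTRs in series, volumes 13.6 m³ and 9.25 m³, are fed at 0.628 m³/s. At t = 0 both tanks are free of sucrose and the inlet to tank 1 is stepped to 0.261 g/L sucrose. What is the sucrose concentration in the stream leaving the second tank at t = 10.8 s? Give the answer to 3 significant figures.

Time constants: τᵢ = Vᵢ/Q for each well-mixed tank.
τ₁ = 13.6/0.628 = 21.656 s; τ₂ = 9.25/0.628 = 14.729 s.
Tank 1: C₁ = C_in(1 − e^(−t/τ₁)). Tank 2 (τ₁ ≠ τ₂): C₂ = C_in[1 − (τ₁ e^(−t/τ₁) − τ₂ e^(−t/τ₂))/(τ₁ − τ₂)].
At t = 10.8: e^(−t/τ₁) = 0.60732, e^(−t/τ₂) = 0.48035.
C₂ = 0.261·[1 − (21.656·0.60732 − 14.729·0.48035)/(6.9268)] = 0.261·0.12271 = 0.032026 g/L.

0.0320 g/L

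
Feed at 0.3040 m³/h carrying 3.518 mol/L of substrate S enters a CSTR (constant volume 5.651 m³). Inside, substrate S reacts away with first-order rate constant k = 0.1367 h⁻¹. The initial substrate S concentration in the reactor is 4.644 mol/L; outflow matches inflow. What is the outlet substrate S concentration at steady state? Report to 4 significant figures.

0.9935 mol/L

V dC/dt = Q(C_in − C) − k V C.
Steady state (dC/dt = 0): C_ss = Q C_in/(Q + kV) = C_in/(1 + kV/Q).
C_ss = 0.3040·3.518/(0.3040 + 0.1367·5.651) = 1.06947/1.07649 = 0.993479 mol/L.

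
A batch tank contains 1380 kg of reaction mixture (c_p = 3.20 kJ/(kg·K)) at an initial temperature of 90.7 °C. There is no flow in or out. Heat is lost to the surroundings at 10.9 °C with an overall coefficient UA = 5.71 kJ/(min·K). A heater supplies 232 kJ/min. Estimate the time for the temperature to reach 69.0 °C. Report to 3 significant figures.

M c_p dT/dt = −UA(T − T_amb) + Q̇.
τ = M c_p/UA = 773.38 min; T_ss = T_amb + Q̇/UA = 10.9 + 232/5.71 = 51.530 °C.
T(t) = T_ss + (T₀ − T_ss)e^(−t/τ); set T = 69.0:
t = −τ ln[(T − T_ss)/(T₀ − T_ss)] = −773.38 · ln(0.44600) = 624.46 min.

624 min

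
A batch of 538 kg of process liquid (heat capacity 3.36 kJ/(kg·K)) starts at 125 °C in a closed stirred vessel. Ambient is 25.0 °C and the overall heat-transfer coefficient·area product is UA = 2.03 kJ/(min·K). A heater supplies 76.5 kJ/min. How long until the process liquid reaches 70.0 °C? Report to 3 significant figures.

Lumped-capacitance energy balance: M c_p dT/dt = UA(T_amb − T) + Q̇.
τ = M c_p/UA = 890.48 min; T_ss = T_amb + Q̇/UA = 25.0 + 76.5/2.03 = 62.685 °C.
T(t) = T_ss + (T₀ − T_ss)e^(−t/τ); set T = 70.0:
t = −τ ln[(T − T_ss)/(T₀ − T_ss)] = −890.48 · ln(0.11739) = 1907.6 min.

1910 min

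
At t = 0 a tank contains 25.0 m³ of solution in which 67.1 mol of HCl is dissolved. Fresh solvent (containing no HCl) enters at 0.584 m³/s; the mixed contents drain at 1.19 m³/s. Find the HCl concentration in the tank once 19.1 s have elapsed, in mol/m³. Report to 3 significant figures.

Total volume: dV/dt = Q_in − Q_out = -0.60600 m³/s, so V(t) = 25.0 − 0.60600 t and V(19.1) = 13.425 m³.
No HCl enters, so dm/dt = −Q_out · (m/V).
dm/m = −Q_out dt/(V₀ − 0.60600 t); integrating gives ln(m/m₀) = −(Q_out/(Q_in−Q_out)) ln(V/V₀).
m = m₀ (V₀/V)^(Q_out/(Q_in−Q_out)) = 67.1 × (25.0/13.425)^(-1.9637) = 19.792 mol.
C = m/V = 19.792/13.425 = 1.4743 mol/m³.

1.47 mol/m³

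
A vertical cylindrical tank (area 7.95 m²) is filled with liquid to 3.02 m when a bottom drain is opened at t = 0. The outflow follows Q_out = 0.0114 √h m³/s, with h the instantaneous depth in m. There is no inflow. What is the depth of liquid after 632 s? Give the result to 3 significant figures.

1.65 m

With no inflow, A dh/dt = −0.0114 √h.
This is separable: 2 d(√h)/dt = −0.0114/A, so √h = √h₀ − (0.0114/(2A)) t.
√h = √3.02 − 0.0114·632/(2·7.95) = 1.7378 − 0.45313 = 1.2847.
h = 1.2847² = 1.6504 m.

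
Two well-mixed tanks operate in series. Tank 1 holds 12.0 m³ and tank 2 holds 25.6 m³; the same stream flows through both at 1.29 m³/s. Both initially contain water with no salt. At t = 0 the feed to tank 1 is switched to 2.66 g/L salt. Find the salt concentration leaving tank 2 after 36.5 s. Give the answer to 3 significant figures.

1.91 g/L

Each tank obeys Vᵢ dCᵢ/dt = Q(Cᵢ₋₁ − Cᵢ), so τᵢ = Vᵢ/Q.
τ₁ = 12.0/1.29 = 9.3023 s; τ₂ = 25.6/1.29 = 19.845 s.
Tank 1: C₁ = C_in(1 − e^(−t/τ₁)). Tank 2 (τ₁ ≠ τ₂): C₂ = C_in[1 − (τ₁ e^(−t/τ₁) − τ₂ e^(−t/τ₂))/(τ₁ − τ₂)].
At t = 36.5: e^(−t/τ₁) = 0.019767, e^(−t/τ₂) = 0.15894.
C₂ = 2.66·[1 − (9.3023·0.019767 − 19.845·0.15894)/(-10.543)] = 2.66·0.71827 = 1.9106 g/L.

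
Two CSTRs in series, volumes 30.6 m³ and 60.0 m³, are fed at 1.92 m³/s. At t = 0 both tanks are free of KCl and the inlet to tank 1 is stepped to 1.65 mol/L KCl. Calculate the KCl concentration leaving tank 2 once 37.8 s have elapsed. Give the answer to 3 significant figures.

Each tank obeys Vᵢ dCᵢ/dt = Q(Cᵢ₋₁ − Cᵢ), so τᵢ = Vᵢ/Q.
τ₁ = 30.6/1.92 = 15.938 s; τ₂ = 60.0/1.92 = 31.250 s.
Tank 1: C₁ = C_in(1 − e^(−t/τ₁)). Tank 2 (τ₁ ≠ τ₂): C₂ = C_in[1 − (τ₁ e^(−t/τ₁) − τ₂ e^(−t/τ₂))/(τ₁ − τ₂)].
At t = 37.8: e^(−t/τ₁) = 0.093316, e^(−t/τ₂) = 0.29832.
C₂ = 1.65·[1 − (15.938·0.093316 − 31.250·0.29832)/(-15.312)] = 1.65·0.48832 = 0.80572 mol/L.

0.806 mol/L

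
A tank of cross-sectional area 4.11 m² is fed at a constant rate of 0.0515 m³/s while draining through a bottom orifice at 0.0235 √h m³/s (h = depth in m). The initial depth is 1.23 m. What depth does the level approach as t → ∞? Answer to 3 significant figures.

4.80 m

Level balance: A dh/dt = 0.0515 − 0.0235 √h. Setting dh/dt = 0:
Q_in = 0.0235 √h_ss ⇒ √h_ss = 0.0515/0.0235 = 2.1915.
h_ss = 2.1915² = 4.8026 m. (Since h₀ = 1.23 m < h_ss, the level will rise toward this value.)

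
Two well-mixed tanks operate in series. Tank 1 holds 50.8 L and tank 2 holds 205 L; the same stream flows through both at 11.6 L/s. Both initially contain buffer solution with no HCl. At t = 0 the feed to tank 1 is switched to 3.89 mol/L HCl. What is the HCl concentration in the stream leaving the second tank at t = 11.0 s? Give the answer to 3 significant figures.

1.22 mol/L

Time constants: τᵢ = Vᵢ/Q for each well-mixed tank.
τ₁ = 50.8/11.6 = 4.3793 s; τ₂ = 205/11.6 = 17.672 s.
Solving the cascade with C₁(0)=C₂(0)=0 gives C₂(t) = C_in[1 − (τ₁ e^(−t/τ₁) − τ₂ e^(−t/τ₂))/(τ₁ − τ₂)].
At t = 11.0: e^(−t/τ₁) = 0.081121, e^(−t/τ₂) = 0.53663.
C₂ = 3.89·[1 − (4.3793·0.081121 − 17.672·0.53663)/(-13.293)] = 3.89·0.31330 = 1.2187 mol/L.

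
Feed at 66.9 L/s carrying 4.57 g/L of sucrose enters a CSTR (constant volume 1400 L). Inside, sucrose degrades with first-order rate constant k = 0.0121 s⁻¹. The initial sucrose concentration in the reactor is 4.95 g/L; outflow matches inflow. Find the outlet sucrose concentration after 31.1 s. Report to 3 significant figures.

Species balance: V dC/dt = Q C_in − Q C − k V C.
dC/dt = (Q/V) C_in − (Q/V + k) C; effective rate a = Q/V + k = 0.047786 + 0.0121 = 0.059886 s⁻¹.
C_ss = Q C_in/(Q + kV) = 3.6466 g/L; C(t) = C_ss + (C₀ − C_ss) e^(−a t).
C(31.1) = 3.6466 + (1.3034)·e^(−0.059886·31.1) = 3.6466 + (1.3034)·0.15529 = 3.8490 g/L.

3.85 g/L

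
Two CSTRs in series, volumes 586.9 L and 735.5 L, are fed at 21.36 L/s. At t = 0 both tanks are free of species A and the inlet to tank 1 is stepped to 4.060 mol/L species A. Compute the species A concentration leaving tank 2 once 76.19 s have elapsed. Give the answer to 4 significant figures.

Species balance on tank i: dCᵢ/dt = (Cᵢ₋₁ − Cᵢ)/τᵢ with τᵢ = Vᵢ/Q.
τ₁ = 586.9/21.36 = 27.4766 s; τ₂ = 735.5/21.36 = 34.4335 s.
Tank 1: C₁ = C_in(1 − e^(−t/τ₁)). Tank 2 (τ₁ ≠ τ₂): C₂ = C_in[1 − (τ₁ e^(−t/τ₁) − τ₂ e^(−t/τ₂))/(τ₁ − τ₂)].
At t = 76.19: e^(−t/τ₁) = 0.0624802, e^(−t/τ₂) = 0.109408.
C₂ = 4.060·[1 − (27.4766·0.0624802 − 34.4335·0.109408)/(-6.95693)] = 4.060·0.705248 = 2.86331 mol/L.

2.863 mol/L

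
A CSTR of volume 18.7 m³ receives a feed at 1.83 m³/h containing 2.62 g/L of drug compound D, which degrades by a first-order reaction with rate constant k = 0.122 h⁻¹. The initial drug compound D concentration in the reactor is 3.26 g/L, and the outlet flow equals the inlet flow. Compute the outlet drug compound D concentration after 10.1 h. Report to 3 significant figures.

1.39 g/L

Accumulation = in − out − consumed: V dC/dt = Q C_in − Q C − k V C.
dC/dt = (Q/V) C_in − (Q/V + k) C; effective rate a = Q/V + k = 0.097861 + 0.122 = 0.21986 h⁻¹.
C_ss = Q C_in/(Q + kV) = 1.1662 g/L; C(t) = C_ss + (C₀ − C_ss) e^(−a t).
C(10.1) = 1.1662 + (2.0938)·e^(−0.21986·10.1) = 1.1662 + (2.0938)·0.10854 = 1.3934 g/L.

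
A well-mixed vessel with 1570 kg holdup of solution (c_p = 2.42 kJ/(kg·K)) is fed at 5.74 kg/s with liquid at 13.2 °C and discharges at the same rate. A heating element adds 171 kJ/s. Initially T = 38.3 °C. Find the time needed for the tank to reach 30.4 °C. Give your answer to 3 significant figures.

M c_p dT/dt = ṁ c_p (T_in − T) + Q̇.
τ = M/ṁ = 273.52 s; T_ss = T_in + Q̇/(ṁ c_p) = 25.510 °C.
T(t) = T_ss + (T₀ − T_ss) e^(−t/τ). Set T = 30.4:
e^(−t/τ) = (30.4 − 25.510)/(38.3 − 25.510) = 0.38232
t = −273.52 · ln(0.38232) = 262.99 s.

263 s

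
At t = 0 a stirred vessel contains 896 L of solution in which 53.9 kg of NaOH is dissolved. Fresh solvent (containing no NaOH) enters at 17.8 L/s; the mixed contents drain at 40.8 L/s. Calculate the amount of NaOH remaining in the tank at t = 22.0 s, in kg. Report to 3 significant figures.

12.3 kg

Total volume: dV/dt = Q_in − Q_out = -23.000 L/s, so V(t) = 896 − 23.000 t and V(22.0) = 390.00 L.
Species balance (pure solvent in): dm/dt = −Q_out · m/V(t).
Separate: dm/m = −Q_out dt/V(t) ⇒ ln(m/m₀) = −(Q_out/(Q_in−Q_out)) ln(V/V₀).
m = m₀ (V₀/V)^(Q_out/(Q_in−Q_out)) = 53.9 × (896/390.00)^(-1.7739) = 12.325 kg.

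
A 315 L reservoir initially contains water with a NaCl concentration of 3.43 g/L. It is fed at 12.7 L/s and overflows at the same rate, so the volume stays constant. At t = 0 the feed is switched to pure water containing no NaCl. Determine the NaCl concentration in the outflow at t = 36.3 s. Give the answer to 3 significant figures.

Species balance on the tank: V dC/dt = Q(C_in − C).
Rewrite as dC/dt + C/τ = C_in/τ, τ = V/Q = 24.803 s.
This is linear first-order; C(t) = C_in + (C₀ − C_in) e^(−t/τ).
C(36.3) = 0 + (3.43 − 0)·e^(−36.3/24.803) = 0 + (3.4300)·0.23142 = 0.79377 g/L.

0.794 g/L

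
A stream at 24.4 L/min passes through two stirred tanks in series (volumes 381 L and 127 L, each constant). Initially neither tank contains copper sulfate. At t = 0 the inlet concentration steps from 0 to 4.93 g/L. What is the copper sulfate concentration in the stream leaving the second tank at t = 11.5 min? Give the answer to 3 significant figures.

1.66 g/L

Species balance on tank i: dCᵢ/dt = (Cᵢ₋₁ − Cᵢ)/τᵢ with τᵢ = Vᵢ/Q.
τ₁ = 381/24.4 = 15.615 min; τ₂ = 127/24.4 = 5.2049 min.
Tank 1: C₁ = C_in(1 − e^(−t/τ₁)). Tank 2 (τ₁ ≠ τ₂): C₂ = C_in[1 − (τ₁ e^(−t/τ₁) − τ₂ e^(−t/τ₂))/(τ₁ − τ₂)].
At t = 11.5: e^(−t/τ₁) = 0.47879, e^(−t/τ₂) = 0.10976.
C₂ = 4.93·[1 − (15.615·0.47879 − 5.2049·0.10976)/(10.410)] = 4.93·0.33669 = 1.6599 g/L.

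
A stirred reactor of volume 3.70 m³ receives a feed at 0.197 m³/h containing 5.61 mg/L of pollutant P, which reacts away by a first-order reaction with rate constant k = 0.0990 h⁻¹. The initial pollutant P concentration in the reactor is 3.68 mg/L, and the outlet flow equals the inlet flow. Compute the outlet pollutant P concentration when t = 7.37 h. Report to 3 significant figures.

Species balance: V dC/dt = Q C_in − Q C − k V C.
dC/dt = (Q/V) C_in − (Q/V + k) C; effective rate a = Q/V + k = 0.053243 + 0.0990 = 0.15224 h⁻¹.
C_ss = Q C_in/(Q + kV) = 1.9620 mg/L; C(t) = C_ss + (C₀ − C_ss) e^(−a t).
C(7.37) = 1.9620 + (1.7180)·e^(−0.15224·7.37) = 1.9620 + (1.7180)·0.32562 = 2.5214 mg/L.

2.52 mg/L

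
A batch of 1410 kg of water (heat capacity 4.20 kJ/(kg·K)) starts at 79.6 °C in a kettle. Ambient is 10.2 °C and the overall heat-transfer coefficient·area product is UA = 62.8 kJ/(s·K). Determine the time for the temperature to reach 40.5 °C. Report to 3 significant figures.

Lumped-capacitance energy balance: M c_p dT/dt = UA(T_amb − T).
τ = M c_p/UA = 94.299 s; T_ss = T_amb = 10.200 °C.
T(t) = T_ss + (T₀ − T_ss)e^(−t/τ); set T = 40.5:
t = −τ ln[(T − T_ss)/(T₀ − T_ss)] = −94.299 · ln(0.43660) = 78.150 s.

78.1 s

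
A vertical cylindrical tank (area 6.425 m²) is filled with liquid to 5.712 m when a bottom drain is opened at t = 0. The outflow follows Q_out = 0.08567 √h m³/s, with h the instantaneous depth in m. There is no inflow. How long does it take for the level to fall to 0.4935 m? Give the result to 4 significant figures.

253.1 s

A dh/dt = −Q_out = −0.08567 √h.
∫ h^(−1/2) dh = −(0.08567/A) ∫ dt, giving 2√h = 2√h₀ − (0.08567/A) t.
t = 2A(√h₀ − √h)/0.08567 = 2·6.425·(√5.712 − √0.4935)/0.08567
  = 12.8500 × (2.38998 − 0.702496) / 0.08567 = 253.113 s.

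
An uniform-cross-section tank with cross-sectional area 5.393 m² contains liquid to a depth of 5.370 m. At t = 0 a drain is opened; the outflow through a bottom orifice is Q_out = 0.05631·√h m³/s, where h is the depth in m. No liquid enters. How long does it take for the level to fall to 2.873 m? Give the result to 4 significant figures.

119.2 s

A dh/dt = −Q_out = −0.05631 √h.
Separate and integrate: 2(√h − √h₀) = −(0.05631/A) t.
t = 2A(√h₀ − √h)/0.05631 = 2·5.393·(√5.370 − √2.873)/0.05631
  = 10.7860 × (2.31733 − 1.69499) / 0.05631 = 119.206 s.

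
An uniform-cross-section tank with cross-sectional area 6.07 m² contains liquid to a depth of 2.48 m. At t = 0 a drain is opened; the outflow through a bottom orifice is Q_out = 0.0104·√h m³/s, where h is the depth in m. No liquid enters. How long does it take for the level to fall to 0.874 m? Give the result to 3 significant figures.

Volume balance on the tank: A dh/dt = −0.0104 √h.
∫ h^(−1/2) dh = −(0.0104/A) ∫ dt, giving 2√h = 2√h₀ − (0.0104/A) t.
t = 2A(√h₀ − √h)/0.0104 = 2·6.07·(√2.48 − √0.874)/0.0104
  = 12.140 × (1.5748 − 0.93488) / 0.0104 = 746.99 s.

747 s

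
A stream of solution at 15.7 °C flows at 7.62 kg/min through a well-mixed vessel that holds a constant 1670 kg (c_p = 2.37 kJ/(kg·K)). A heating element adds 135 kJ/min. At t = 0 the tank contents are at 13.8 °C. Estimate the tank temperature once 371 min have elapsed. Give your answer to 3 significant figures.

Unsteady energy balance on the tank contents: M c_p dT/dt = ṁ c_p (T_in − T) + 135.
τ = M/ṁ = 219.16 min; T_ss = T_in + Q̇/(ṁ c_p) = 15.7 + 135/(7.62·2.37) = 23.175 °C.
Solution: T(t) = T_ss + (T₀ − T_ss) e^(−t/τ).
T(371) = 23.175 + (-9.3753)·e^(−371/219.16) = 23.175 + (-9.3753)·0.18400 = 21.450 °C.

21.5 °C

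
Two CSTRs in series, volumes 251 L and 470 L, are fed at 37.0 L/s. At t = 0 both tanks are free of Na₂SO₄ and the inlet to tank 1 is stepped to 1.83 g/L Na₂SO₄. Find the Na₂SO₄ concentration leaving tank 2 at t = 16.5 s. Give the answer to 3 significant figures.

Each tank obeys Vᵢ dCᵢ/dt = Q(Cᵢ₋₁ − Cᵢ), so τᵢ = Vᵢ/Q.
τ₁ = 251/37.0 = 6.7838 s; τ₂ = 470/37.0 = 12.703 s.
Solving the cascade with C₁(0)=C₂(0)=0 gives C₂(t) = C_in[1 − (τ₁ e^(−t/τ₁) − τ₂ e^(−t/τ₂))/(τ₁ − τ₂)].
At t = 16.5: e^(−t/τ₁) = 0.087837, e^(−t/τ₂) = 0.27282.
C₂ = 1.83·[1 − (6.7838·0.087837 − 12.703·0.27282)/(-5.9189)] = 1.83·0.51516 = 0.94275 g/L.

0.943 g/L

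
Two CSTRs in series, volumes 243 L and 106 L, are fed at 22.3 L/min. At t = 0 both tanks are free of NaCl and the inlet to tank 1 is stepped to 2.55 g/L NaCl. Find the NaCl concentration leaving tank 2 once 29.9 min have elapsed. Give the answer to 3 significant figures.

Time constants: τᵢ = Vᵢ/Q for each well-mixed tank.
τ₁ = 243/22.3 = 10.897 min; τ₂ = 106/22.3 = 4.7534 min.
Solving the cascade with C₁(0)=C₂(0)=0 gives C₂(t) = C_in[1 − (τ₁ e^(−t/τ₁) − τ₂ e^(−t/τ₂))/(τ₁ − τ₂)].
At t = 29.9: e^(−t/τ₁) = 0.064318, e^(−t/τ₂) = 0.0018542.
C₂ = 2.55·[1 − (10.897·0.064318 − 4.7534·0.0018542)/(6.1435)] = 2.55·0.88735 = 2.2627 g/L.

2.26 g/L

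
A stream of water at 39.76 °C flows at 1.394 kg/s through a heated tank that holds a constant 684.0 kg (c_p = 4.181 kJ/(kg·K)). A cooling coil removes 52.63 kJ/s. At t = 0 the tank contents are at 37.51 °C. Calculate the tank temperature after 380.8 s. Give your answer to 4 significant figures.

First-law balance (no shaft work): M c_p dT/dt = ṁ c_p (T_in − T) − 52.63.
τ = M/ṁ = 490.674 s; T_ss = T_in − Q̇/(ṁ c_p) = 39.76 − 52.63/(1.394·4.181) = 30.7299 °C.
Solution: T(t) = T_ss + (T₀ − T_ss) e^(−t/τ).
T(380.8) = 30.7299 + (6.78006)·e^(−380.8/490.674) = 30.7299 + (6.78006)·0.460209 = 33.8502 °C.

33.85 °C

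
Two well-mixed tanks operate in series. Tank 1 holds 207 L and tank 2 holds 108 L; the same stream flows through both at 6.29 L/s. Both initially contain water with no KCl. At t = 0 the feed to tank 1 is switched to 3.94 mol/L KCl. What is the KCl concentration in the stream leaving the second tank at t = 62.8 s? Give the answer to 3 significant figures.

2.83 mol/L

Each tank obeys Vᵢ dCᵢ/dt = Q(Cᵢ₋₁ − Cᵢ), so τᵢ = Vᵢ/Q.
τ₁ = 207/6.29 = 32.909 s; τ₂ = 108/6.29 = 17.170 s.
Solving the cascade with C₁(0)=C₂(0)=0 gives C₂(t) = C_in[1 − (τ₁ e^(−t/τ₁) − τ₂ e^(−t/τ₂))/(τ₁ − τ₂)].
At t = 62.8: e^(−t/τ₁) = 0.14834, e^(−t/τ₂) = 0.025796.
C₂ = 3.94·[1 − (32.909·0.14834 − 17.170·0.025796)/(15.739)] = 3.94·0.71798 = 2.8289 mol/L.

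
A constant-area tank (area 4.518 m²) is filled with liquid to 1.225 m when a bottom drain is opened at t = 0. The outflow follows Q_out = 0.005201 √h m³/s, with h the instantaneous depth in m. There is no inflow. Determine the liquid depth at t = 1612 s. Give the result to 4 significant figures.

A dh/dt = −Q_out = −0.005201 √h.
Separate and integrate: 2(√h − √h₀) = −(0.005201/A) t.
√h = √1.225 − 0.005201·1612/(2·4.518) = 1.10680 − 0.927846 = 0.178952.
h = 0.178952² = 0.0320237 m.

0.03202 m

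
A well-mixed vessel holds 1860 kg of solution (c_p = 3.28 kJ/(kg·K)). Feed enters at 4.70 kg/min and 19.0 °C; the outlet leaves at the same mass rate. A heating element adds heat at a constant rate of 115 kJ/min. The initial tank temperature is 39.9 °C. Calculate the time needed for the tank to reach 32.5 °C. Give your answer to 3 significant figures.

317 min

M c_p dT/dt = ṁ c_p (T_in − T) + Q̇.
τ = M/ṁ = 395.74 min; T_ss = T_in + Q̇/(ṁ c_p) = 26.460 °C.
T(t) = T_ss + (T₀ − T_ss) e^(−t/τ). Set T = 32.5:
e^(−t/τ) = (32.5 − 26.460)/(39.9 − 26.460) = 0.44941
t = −395.74 · ln(0.44941) = 316.52 min.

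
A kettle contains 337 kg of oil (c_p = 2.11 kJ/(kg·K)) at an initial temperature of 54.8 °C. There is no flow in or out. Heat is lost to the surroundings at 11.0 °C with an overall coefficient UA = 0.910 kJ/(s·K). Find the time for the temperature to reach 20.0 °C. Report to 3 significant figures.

1240 s

Unsteady energy balance on the tank contents: M c_p dT/dt = −UA(T − T_amb).
τ = M c_p/UA = 781.40 s; T_ss = T_amb = 11.000 °C.
T(t) = T_ss + (T₀ − T_ss)e^(−t/τ); set T = 20.0:
t = −τ ln[(T − T_ss)/(T₀ − T_ss)] = −781.40 · ln(0.20548) = 1236.5 s.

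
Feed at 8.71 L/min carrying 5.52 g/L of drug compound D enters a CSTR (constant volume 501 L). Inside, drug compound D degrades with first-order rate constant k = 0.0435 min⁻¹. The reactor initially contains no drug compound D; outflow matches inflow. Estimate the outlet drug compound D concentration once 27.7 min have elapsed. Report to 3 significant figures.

1.28 g/L

Accumulation = in − out − consumed: V dC/dt = Q C_in − Q C − k V C.
This is linear with rate a = Q/V + k = 0.060885 min⁻¹.
C_ss = Q C_in/(Q + kV) = 1.5762 g/L; C(t) = C_ss + (C₀ − C_ss) e^(−a t).
C(27.7) = 1.5762 + (-1.5762)·e^(−0.060885·27.7) = 1.5762 + (-1.5762)·0.18516 = 1.2843 g/L.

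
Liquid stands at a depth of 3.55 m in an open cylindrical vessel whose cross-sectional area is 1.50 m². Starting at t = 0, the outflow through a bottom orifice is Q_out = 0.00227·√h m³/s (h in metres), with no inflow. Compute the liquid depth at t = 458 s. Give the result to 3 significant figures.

2.36 m

A dh/dt = −Q_out = −0.00227 √h.
∫ h^(−1/2) dh = −(0.00227/A) ∫ dt, giving 2√h = 2√h₀ − (0.00227/A) t.
√h = √3.55 − 0.00227·458/(2·1.50) = 1.8841 − 0.34655 = 1.5376.
h = 1.5376² = 2.3642 m.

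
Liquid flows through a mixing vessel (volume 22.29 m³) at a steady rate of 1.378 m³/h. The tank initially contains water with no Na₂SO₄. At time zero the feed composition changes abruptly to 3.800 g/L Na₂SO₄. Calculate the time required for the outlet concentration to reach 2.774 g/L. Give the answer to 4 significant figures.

Mass balance on the solute (V constant): V dC/dt = Q(C_in − C), so τ = V/Q = 16.1756 h.
C(t) = C_in + (C₀ − C_in) e^(−t/τ). Set C = 2.774 and solve for t:
e^(−t/τ) = (C − C_in)/(C₀ − C_in) = (2.774 − 3.800)/(0 − 3.800) = 0.270000
t = −τ ln(…) = 16.1756 × 1.30933 = 21.1793 h.

21.18 h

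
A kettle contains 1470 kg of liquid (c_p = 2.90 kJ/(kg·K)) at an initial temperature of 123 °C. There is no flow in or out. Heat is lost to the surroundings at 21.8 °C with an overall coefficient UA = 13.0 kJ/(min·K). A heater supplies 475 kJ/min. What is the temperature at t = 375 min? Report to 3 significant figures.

78.9 °C

Lumped-capacitance energy balance: M c_p dT/dt = UA(T_amb − T) + Q̇.
dT/dt = (T_ss − T)/τ with T_ss = T_amb + Q̇/UA = 21.8 + 475/13.0 = 58.338 °C, τ = M c_p/UA = 1470·2.90/13.0 = 327.92 min.
This is linear first-order; T(t) = T_ss + (T₀ − T_ss) e^(−t/τ).
T(375) = 58.338 + (64.662)·0.31868 = 78.945 °C.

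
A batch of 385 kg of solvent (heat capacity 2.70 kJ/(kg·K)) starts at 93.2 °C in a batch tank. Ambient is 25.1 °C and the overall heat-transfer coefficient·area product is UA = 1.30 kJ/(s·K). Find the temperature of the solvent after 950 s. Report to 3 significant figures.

Heat balance on the well-mixed liquid: M c_p dT/dt = −UA(T − T_amb).
dT/dt = (T_ss − T)/τ with T_ss = T_amb = 25.100 °C, τ = M c_p/UA = 385·2.70/1.30 = 799.62 s.
Integrating: T(t) = T_ss + (T₀ − T_ss) e^(−t/τ).
T(950) = 25.100 + (68.100)·0.30481 = 45.857 °C.

45.9 °C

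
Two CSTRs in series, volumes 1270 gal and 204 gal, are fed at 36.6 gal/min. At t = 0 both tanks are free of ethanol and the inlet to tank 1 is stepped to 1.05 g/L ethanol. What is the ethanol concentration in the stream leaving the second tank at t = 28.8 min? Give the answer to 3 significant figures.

0.506 g/L

Each tank obeys Vᵢ dCᵢ/dt = Q(Cᵢ₋₁ − Cᵢ), so τᵢ = Vᵢ/Q.
τ₁ = 1270/36.6 = 34.699 min; τ₂ = 204/36.6 = 5.5738 min.
Solving the cascade with C₁(0)=C₂(0)=0 gives C₂(t) = C_in[1 − (τ₁ e^(−t/τ₁) − τ₂ e^(−t/τ₂))/(τ₁ − τ₂)].
At t = 28.8: e^(−t/τ₁) = 0.43606, e^(−t/τ₂) = 0.0057013.
C₂ = 1.05·[1 − (34.699·0.43606 − 5.5738·0.0057013)/(29.126)] = 1.05·0.48159 = 0.50567 g/L.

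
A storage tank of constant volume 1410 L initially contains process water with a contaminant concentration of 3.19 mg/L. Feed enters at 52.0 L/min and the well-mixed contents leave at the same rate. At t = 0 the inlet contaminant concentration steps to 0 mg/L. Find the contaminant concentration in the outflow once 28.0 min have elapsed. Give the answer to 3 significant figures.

1.14 mg/L

Unsteady species balance (constant V, well mixed): V dC/dt = Q(C_in − C).
Rewrite as dC/dt + C/τ = C_in/τ, τ = V/Q = 27.115 min.
This is linear first-order; C(t) = C_in + (C₀ − C_in) e^(−t/τ).
C(28.0) = 0 + (3.19 − 0)·e^(−28.0/27.115) = 0 + (3.1900)·0.35607 = 1.1359 mg/L.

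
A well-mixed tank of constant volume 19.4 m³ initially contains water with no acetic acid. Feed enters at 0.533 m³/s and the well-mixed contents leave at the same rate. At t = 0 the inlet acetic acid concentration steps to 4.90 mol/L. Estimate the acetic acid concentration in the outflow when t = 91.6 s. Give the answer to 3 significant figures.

4.50 mol/L

Transient balance on the dissolved component: V dC/dt = Q(C_in − C).
Time constant τ = V/Q = 19.4/0.533 = 36.398 s.
This is linear first-order; C(t) = C_in + (C₀ − C_in) e^(−t/τ).
C(91.6) = 4.90 + (0 − 4.90)·e^(−91.6/36.398) = 4.90 + (-4.9000)·0.080730 = 4.5044 mol/L.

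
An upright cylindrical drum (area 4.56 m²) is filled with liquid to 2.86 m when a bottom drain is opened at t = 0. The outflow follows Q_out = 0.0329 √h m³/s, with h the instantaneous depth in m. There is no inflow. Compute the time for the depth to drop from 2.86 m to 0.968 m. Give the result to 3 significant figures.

Unsteady balance on liquid volume: A dh/dt = −0.0329 √h.
This is separable: 2 d(√h)/dt = −0.0329/A, so √h = √h₀ − (0.0329/(2A)) t.
t = 2A(√h₀ − √h)/0.0329 = 2·4.56·(√2.86 − √0.968)/0.0329
  = 9.1200 × (1.6912 − 0.98387) / 0.0329 = 196.06 s.

196 s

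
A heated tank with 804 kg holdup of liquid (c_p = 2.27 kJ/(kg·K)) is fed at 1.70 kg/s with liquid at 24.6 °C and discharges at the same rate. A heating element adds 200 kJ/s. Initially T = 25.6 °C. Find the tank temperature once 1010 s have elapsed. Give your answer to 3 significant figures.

M c_p dT/dt = ṁ c_p (T_in − T) + Q̇.
Rearrange: dT/dt = (T_ss − T)/τ with τ = M/ṁ = 472.94 s and T_ss = T_in + Q̇/(ṁ c_p) = 76.427 °C.
Solution: T(t) = T_ss + (T₀ − T_ss) e^(−t/τ).
T(1010) = 76.427 + (-50.827)·e^(−1010/472.94) = 76.427 + (-50.827)·0.11818 = 70.420 °C.

70.4 °C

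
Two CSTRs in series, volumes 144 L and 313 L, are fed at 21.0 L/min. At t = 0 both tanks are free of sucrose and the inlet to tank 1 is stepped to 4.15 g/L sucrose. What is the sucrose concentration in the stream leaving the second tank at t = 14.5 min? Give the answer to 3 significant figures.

1.67 g/L

Each tank obeys Vᵢ dCᵢ/dt = Q(Cᵢ₋₁ − Cᵢ), so τᵢ = Vᵢ/Q.
τ₁ = 144/21.0 = 6.8571 min; τ₂ = 313/21.0 = 14.905 min.
Solving the cascade with C₁(0)=C₂(0)=0 gives C₂(t) = C_in[1 − (τ₁ e^(−t/τ₁) − τ₂ e^(−t/τ₂))/(τ₁ − τ₂)].
At t = 14.5: e^(−t/τ₁) = 0.12068, e^(−t/τ₂) = 0.37801.
C₂ = 4.15·[1 − (6.8571·0.12068 − 14.905·0.37801)/(-8.0476)] = 4.15·0.40274 = 1.6714 g/L.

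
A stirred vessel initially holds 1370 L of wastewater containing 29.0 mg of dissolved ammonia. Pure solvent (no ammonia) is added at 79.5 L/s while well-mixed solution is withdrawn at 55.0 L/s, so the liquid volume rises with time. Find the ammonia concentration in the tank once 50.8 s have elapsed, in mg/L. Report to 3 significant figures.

0.00260 mg/L

Let m(t) be the amount of ammonia. Volume: V(t) = V₀ + (Q_in − Q_out) t = 1370 + 24.500 t; V(50.8) = 2614.6 L.
Solute balance: dm/dt = 0 − Q_out C = −Q_out m/V(t).
Separate: dm/m = −Q_out dt/V(t) ⇒ ln(m/m₀) = −(Q_out/(Q_in−Q_out)) ln(V/V₀).
m = m₀ (V₀/V)^(Q_out/(Q_in−Q_out)) = 29.0 × (1370/2614.6)^(2.2449) = 6.7966 mg.
C = m/V = 6.7966/2614.6 = 0.0025995 mg/L.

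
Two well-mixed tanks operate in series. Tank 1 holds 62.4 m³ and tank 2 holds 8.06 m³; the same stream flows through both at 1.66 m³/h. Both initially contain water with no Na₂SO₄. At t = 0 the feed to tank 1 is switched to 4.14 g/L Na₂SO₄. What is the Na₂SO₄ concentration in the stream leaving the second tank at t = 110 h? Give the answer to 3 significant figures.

Each tank obeys Vᵢ dCᵢ/dt = Q(Cᵢ₋₁ − Cᵢ), so τᵢ = Vᵢ/Q.
τ₁ = 62.4/1.66 = 37.590 h; τ₂ = 8.06/1.66 = 4.8554 h.
Tank 1: C₁ = C_in(1 − e^(−t/τ₁)). Tank 2 (τ₁ ≠ τ₂): C₂ = C_in[1 − (τ₁ e^(−t/τ₁) − τ₂ e^(−t/τ₂))/(τ₁ − τ₂)].
At t = 110: e^(−t/τ₁) = 0.053596, e^(−t/τ₂) = 1.4488e-10.
C₂ = 4.14·[1 − (37.590·0.053596 − 4.8554·1.4488e-10)/(32.735)] = 4.14·0.93845 = 3.8852 g/L.

3.89 g/L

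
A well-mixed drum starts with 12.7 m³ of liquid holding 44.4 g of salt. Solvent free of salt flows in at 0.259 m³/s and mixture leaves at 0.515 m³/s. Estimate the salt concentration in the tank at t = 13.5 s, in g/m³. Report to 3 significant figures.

Total volume: dV/dt = Q_in − Q_out = -0.25600 m³/s, so V(t) = 12.7 − 0.25600 t and V(13.5) = 9.2440 m³.
No salt enters, so dm/dt = −Q_out · (m/V).
Separate: dm/m = −Q_out dt/V(t) ⇒ ln(m/m₀) = −(Q_out/(Q_in−Q_out)) ln(V/V₀).
m = m₀ (V₀/V)^(Q_out/(Q_in−Q_out)) = 44.4 × (12.7/9.2440)^(-2.0117) = 23.436 g.
C = m/V = 23.436/9.2440 = 2.5352 g/m³.

2.54 g/m³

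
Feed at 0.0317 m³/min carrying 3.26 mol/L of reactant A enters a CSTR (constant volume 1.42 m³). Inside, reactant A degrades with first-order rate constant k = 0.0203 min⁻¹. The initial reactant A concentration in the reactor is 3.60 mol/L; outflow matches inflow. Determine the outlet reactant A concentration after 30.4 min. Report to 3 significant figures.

Accumulation = in − out − consumed: V dC/dt = Q C_in − Q C − k V C.
dC/dt = (Q/V) C_in − (Q/V + k) C; effective rate a = Q/V + k = 0.022324 + 0.0203 = 0.042624 min⁻¹.
C_ss = Q C_in/(Q + kV) = 1.7074 mol/L; C(t) = C_ss + (C₀ − C_ss) e^(−a t).
C(30.4) = 1.7074 + (1.8926)·e^(−0.042624·30.4) = 1.7074 + (1.8926)·0.27369 = 2.2254 mol/L.

2.23 mol/L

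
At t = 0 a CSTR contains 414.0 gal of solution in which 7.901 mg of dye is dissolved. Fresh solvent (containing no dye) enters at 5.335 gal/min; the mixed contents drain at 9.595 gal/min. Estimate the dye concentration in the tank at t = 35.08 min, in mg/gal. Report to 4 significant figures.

Total volume: dV/dt = Q_in − Q_out = -4.26000 gal/min, so V(t) = 414.0 − 4.26000 t and V(35.08) = 264.559 gal.
Species balance (pure solvent in): dm/dt = −Q_out · m/V(t).
dm/m = −Q_out dt/(V₀ − 4.26000 t); integrating gives ln(m/m₀) = −(Q_out/(Q_in−Q_out)) ln(V/V₀).
m = m₀ (V₀/V)^(Q_out/(Q_in−Q_out)) = 7.901 × (414.0/264.559)^(-2.25235) = 2.88172 mg.
C = m/V = 2.88172/264.559 = 0.0108925 mg/gal.

0.01089 mg/gal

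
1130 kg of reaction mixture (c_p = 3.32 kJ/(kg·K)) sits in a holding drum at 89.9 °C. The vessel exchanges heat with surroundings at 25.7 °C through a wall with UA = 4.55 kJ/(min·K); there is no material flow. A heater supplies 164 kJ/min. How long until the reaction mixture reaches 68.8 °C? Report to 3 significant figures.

Energy balance: M c_p dT/dt = −UA(T − T_amb) + Q̇.
τ = M c_p/UA = 824.53 min; T_ss = T_amb + Q̇/UA = 25.7 + 164/4.55 = 61.744 °C.
T(t) = T_ss + (T₀ − T_ss)e^(−t/τ); set T = 68.8:
t = −τ ln[(T − T_ss)/(T₀ − T_ss)] = −824.53 · ln(0.25060) = 1141.0 min.

1140 min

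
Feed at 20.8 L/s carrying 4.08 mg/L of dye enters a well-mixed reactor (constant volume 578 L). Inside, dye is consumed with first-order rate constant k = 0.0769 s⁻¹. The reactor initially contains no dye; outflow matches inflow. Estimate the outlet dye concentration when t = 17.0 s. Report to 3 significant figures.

V dC/dt = Q(C_in − C) − k V C.
dC/dt = (Q/V) C_in − (Q/V + k) C; effective rate a = Q/V + k = 0.035986 + 0.0769 = 0.11289 s⁻¹.
C_ss = Q C_in/(Q + kV) = 1.3006 mg/L; C(t) = C_ss + (C₀ − C_ss) e^(−a t).
C(17.0) = 1.3006 + (-1.3006)·e^(−0.11289·17.0) = 1.3006 + (-1.3006)·0.14674 = 1.1098 mg/L.

1.11 mg/L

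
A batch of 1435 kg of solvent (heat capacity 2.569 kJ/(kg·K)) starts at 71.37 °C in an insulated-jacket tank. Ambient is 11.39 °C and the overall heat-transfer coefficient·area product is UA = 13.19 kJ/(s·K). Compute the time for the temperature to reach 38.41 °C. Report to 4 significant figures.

Lumped-capacitance energy balance: M c_p dT/dt = UA(T_amb − T).
τ = M c_p/UA = 279.493 s; T_ss = T_amb = 11.3900 °C.
T(t) = T_ss + (T₀ − T_ss)e^(−t/τ); set T = 38.41:
t = −τ ln[(T − T_ss)/(T₀ − T_ss)] = −279.493 · ln(0.450483) = 222.877 s.

222.9 s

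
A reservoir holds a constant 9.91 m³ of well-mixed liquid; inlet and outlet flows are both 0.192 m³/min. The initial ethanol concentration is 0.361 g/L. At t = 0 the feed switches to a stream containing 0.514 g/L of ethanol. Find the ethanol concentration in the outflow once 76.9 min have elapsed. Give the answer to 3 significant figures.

0.480 g/L

Accumulation = in − out for the solute gives V dC/dt = Q(C_in − C).
Rewrite as dC/dt + C/τ = C_in/τ, τ = V/Q = 51.615 min.
Integrating: C(t) = C_in + (C₀ − C_in) e^(−t/τ).
C(76.9) = 0.514 + (0.361 − 0.514)·e^(−76.9/51.615) = 0.514 + (-0.15300)·0.22540 = 0.47951 g/L.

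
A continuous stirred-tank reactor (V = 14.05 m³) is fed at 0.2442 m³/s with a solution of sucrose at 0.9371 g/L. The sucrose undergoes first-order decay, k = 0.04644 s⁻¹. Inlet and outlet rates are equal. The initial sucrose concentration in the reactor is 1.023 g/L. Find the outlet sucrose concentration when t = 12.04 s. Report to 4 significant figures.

0.6113 g/L

V dC/dt = Q(C_in − C) − k V C.
dC/dt = (Q/V) C_in − (Q/V + k) C; effective rate a = Q/V + k = 0.0173808 + 0.04644 = 0.0638208 s⁻¹.
C_ss = Q C_in/(Q + kV) = 0.255207 g/L; C(t) = C_ss + (C₀ − C_ss) e^(−a t).
C(12.04) = 0.255207 + (0.767793)·e^(−0.0638208·12.04) = 0.255207 + (0.767793)·0.463753 = 0.611274 g/L.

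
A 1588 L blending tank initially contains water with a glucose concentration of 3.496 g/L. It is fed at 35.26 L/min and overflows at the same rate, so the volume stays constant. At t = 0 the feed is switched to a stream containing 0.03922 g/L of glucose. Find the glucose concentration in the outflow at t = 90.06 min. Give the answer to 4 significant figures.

0.5072 g/L

Mass balance on the solute (V constant): V dC/dt = Q(C_in − C).
Rewrite as dC/dt + C/τ = C_in/τ, τ = V/Q = 45.0369 min.
Integrating: C(t) = C_in + (C₀ − C_in) e^(−t/τ).
C(90.06) = 0.03922 + (3.496 − 0.03922)·e^(−90.06/45.0369) = 0.03922 + (3.45678)·0.135377 = 0.507187 g/L.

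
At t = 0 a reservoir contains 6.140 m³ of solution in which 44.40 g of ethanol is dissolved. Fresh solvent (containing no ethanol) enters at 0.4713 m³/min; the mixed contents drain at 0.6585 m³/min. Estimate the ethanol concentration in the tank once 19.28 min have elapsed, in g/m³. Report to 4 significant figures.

0.7765 g/m³

Let m(t) be the amount of ethanol. Volume: V(t) = V₀ + (Q_in − Q_out) t = 6.140 − 0.187200 t; V(19.28) = 2.53078 m³.
Species balance (pure solvent in): dm/dt = −Q_out · m/V(t).
dm/m = −Q_out dt/(V₀ − 0.187200 t); integrating gives ln(m/m₀) = −(Q_out/(Q_in−Q_out)) ln(V/V₀).
m = m₀ (V₀/V)^(Q_out/(Q_in−Q_out)) = 44.40 × (6.140/2.53078)^(-3.51763) = 1.96517 g.
C = m/V = 1.96517/2.53078 = 0.776508 g/m³.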